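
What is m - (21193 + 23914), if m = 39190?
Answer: -5917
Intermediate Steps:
m - (21193 + 23914) = 39190 - (21193 + 23914) = 39190 - 1*45107 = 39190 - 45107 = -5917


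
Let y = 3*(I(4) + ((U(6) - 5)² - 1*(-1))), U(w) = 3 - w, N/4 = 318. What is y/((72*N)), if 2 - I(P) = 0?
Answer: 67/30528 ≈ 0.0021947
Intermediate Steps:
N = 1272 (N = 4*318 = 1272)
I(P) = 2 (I(P) = 2 - 1*0 = 2 + 0 = 2)
y = 201 (y = 3*(2 + (((3 - 1*6) - 5)² - 1*(-1))) = 3*(2 + (((3 - 6) - 5)² + 1)) = 3*(2 + ((-3 - 5)² + 1)) = 3*(2 + ((-8)² + 1)) = 3*(2 + (64 + 1)) = 3*(2 + 65) = 3*67 = 201)
y/((72*N)) = 201/((72*1272)) = 201/91584 = 201*(1/91584) = 67/30528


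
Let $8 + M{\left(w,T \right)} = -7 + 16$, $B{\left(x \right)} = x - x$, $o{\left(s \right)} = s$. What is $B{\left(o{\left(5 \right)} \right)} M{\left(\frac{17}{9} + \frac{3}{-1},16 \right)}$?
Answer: $0$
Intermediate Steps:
$B{\left(x \right)} = 0$
$M{\left(w,T \right)} = 1$ ($M{\left(w,T \right)} = -8 + \left(-7 + 16\right) = -8 + 9 = 1$)
$B{\left(o{\left(5 \right)} \right)} M{\left(\frac{17}{9} + \frac{3}{-1},16 \right)} = 0 \cdot 1 = 0$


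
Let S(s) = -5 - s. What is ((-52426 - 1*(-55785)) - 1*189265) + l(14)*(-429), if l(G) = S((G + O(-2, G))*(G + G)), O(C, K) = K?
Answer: 152575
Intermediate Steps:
l(G) = -5 - 4*G² (l(G) = -5 - (G + G)*(G + G) = -5 - 2*G*2*G = -5 - 4*G²)
((-52426 - 1*(-55785)) - 1*189265) + l(14)*(-429) = ((-52426 - 1*(-55785)) - 1*189265) + (-5 - 4*14²)*(-429) = ((-52426 + 55785) - 189265) + (-5 - 4*196)*(-429) = (3359 - 189265) + (-5 - 784)*(-429) = -185906 - 789*(-429) = -185906 + 338481 = 152575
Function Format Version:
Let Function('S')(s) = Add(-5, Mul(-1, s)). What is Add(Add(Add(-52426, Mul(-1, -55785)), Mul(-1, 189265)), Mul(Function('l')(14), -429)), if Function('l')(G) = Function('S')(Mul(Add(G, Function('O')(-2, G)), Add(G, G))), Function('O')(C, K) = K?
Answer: 152575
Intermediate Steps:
Function('l')(G) = Add(-5, Mul(-4, Pow(G, 2))) (Function('l')(G) = Add(-5, Mul(-1, Mul(Add(G, G), Add(G, G)))) = Add(-5, Mul(-1, Mul(Mul(2, G), Mul(2, G)))) = Add(-5, Mul(-1, Mul(4, Pow(G, 2)))) = Add(-5, Mul(-4, Pow(G, 2))))
Add(Add(Add(-52426, Mul(-1, -55785)), Mul(-1, 189265)), Mul(Function('l')(14), -429)) = Add(Add(Add(-52426, Mul(-1, -55785)), Mul(-1, 189265)), Mul(Add(-5, Mul(-4, Pow(14, 2))), -429)) = Add(Add(Add(-52426, 55785), -189265), Mul(Add(-5, Mul(-4, 196)), -429)) = Add(Add(3359, -189265), Mul(Add(-5, -784), -429)) = Add(-185906, Mul(-789, -429)) = Add(-185906, 338481) = 152575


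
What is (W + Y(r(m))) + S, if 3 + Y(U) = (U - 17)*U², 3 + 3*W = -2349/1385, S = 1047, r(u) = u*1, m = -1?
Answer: 1418842/1385 ≈ 1024.4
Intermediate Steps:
r(u) = u
W = -2168/1385 (W = -1 + (-2349/1385)/3 = -1 + (-2349*1/1385)/3 = -1 + (⅓)*(-2349/1385) = -1 - 783/1385 = -2168/1385 ≈ -1.5653)
Y(U) = -3 + U²*(-17 + U) (Y(U) = -3 + (U - 17)*U² = -3 + (-17 + U)*U² = -3 + U²*(-17 + U))
(W + Y(r(m))) + S = (-2168/1385 + (-3 + (-1)³ - 17*(-1)²)) + 1047 = (-2168/1385 + (-3 - 1 - 17*1)) + 1047 = (-2168/1385 + (-3 - 1 - 17)) + 1047 = (-2168/1385 - 21) + 1047 = -31253/1385 + 1047 = 1418842/1385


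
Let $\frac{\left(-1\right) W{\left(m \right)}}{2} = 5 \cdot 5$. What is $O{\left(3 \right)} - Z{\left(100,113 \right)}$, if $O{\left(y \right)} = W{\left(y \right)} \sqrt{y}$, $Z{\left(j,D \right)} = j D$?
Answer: $-11300 - 50 \sqrt{3} \approx -11387.0$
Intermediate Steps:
$W{\left(m \right)} = -50$ ($W{\left(m \right)} = - 2 \cdot 5 \cdot 5 = \left(-2\right) 25 = -50$)
$Z{\left(j,D \right)} = D j$
$O{\left(y \right)} = - 50 \sqrt{y}$
$O{\left(3 \right)} - Z{\left(100,113 \right)} = - 50 \sqrt{3} - 113 \cdot 100 = - 50 \sqrt{3} - 11300 = -11300 - 50 \sqrt{3}$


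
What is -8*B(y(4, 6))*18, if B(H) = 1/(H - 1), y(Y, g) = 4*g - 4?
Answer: -144/19 ≈ -7.5789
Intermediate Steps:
y(Y, g) = -4 + 4*g
B(H) = 1/(-1 + H)
-8*B(y(4, 6))*18 = -8/(-1 + (-4 + 4*6))*18 = -8/(-1 + (-4 + 24))*18 = -8/(-1 + 20)*18 = -8/19*18 = -144/19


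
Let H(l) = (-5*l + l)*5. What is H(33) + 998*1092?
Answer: 1089156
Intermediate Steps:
H(l) = -20*l (H(l) = -4*l*5 = -20*l)
H(33) + 998*1092 = -20*33 + 998*1092 = -660 + 1089816 = 1089156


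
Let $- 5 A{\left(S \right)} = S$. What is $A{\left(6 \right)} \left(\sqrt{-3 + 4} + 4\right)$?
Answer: $-6$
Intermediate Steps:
$A{\left(S \right)} = - \frac{S}{5}$
$A{\left(6 \right)} \left(\sqrt{-3 + 4} + 4\right) = \left(- \frac{1}{5}\right) 6 \left(\sqrt{-3 + 4} + 4\right) = - \frac{6 \left(\sqrt{1} + 4\right)}{5} = - \frac{6 \left(1 + 4\right)}{5} = \left(- \frac{6}{5}\right) 5 = -6$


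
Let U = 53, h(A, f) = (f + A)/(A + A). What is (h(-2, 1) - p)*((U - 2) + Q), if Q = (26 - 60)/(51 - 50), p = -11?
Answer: 765/4 ≈ 191.25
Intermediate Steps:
h(A, f) = (A + f)/(2*A) (h(A, f) = (A + f)/((2*A)) = (A + f)*(1/(2*A)) = (A + f)/(2*A))
Q = -34 (Q = -34/1 = -34*1 = -34)
(h(-2, 1) - p)*((U - 2) + Q) = ((½)*(-2 + 1)/(-2) - 1*(-11))*((53 - 2) - 34) = ((½)*(-½)*(-1) + 11)*(51 - 34) = (¼ + 11)*17 = (45/4)*17 = 765/4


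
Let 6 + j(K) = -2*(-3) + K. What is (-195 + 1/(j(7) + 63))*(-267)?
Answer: 3644283/70 ≈ 52061.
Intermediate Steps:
j(K) = K (j(K) = -6 + (-2*(-3) + K) = -6 + (6 + K) = K)
(-195 + 1/(j(7) + 63))*(-267) = (-195 + 1/(7 + 63))*(-267) = (-195 + 1/70)*(-267) = -13649/70*(-267) = 3644283/70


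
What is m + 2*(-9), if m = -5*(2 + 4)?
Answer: -48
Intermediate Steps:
m = -30 (m = -5*6 = -30)
m + 2*(-9) = -30 + 2*(-9) = -30 - 18 = -48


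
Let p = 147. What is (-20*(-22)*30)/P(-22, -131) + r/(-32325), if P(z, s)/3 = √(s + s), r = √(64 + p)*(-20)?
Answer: 4*√211/6465 - 2200*I*√262/131 ≈ 0.0089874 - 271.83*I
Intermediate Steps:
r = -20*√211 (r = √(64 + 147)*(-20) = √211*(-20) = -20*√211 ≈ -290.52)
P(z, s) = 3*√2*√s (P(z, s) = 3*√(s + s) = 3*√(2*s) = 3*(√2*√s) = 3*√2*√s)
(-20*(-22)*30)/P(-22, -131) + r/(-32325) = (-20*(-22)*30)/((3*√2*√(-131))) - 20*√211/(-32325) = (440*30)/((3*√2*(I*√131))) - 20*√211*(-1/32325) = 13200/((3*I*√262)) + 4*√211/6465 = 13200*(-I*√262/786) + 4*√211/6465 = -2200*I*√262/131 + 4*√211/6465 = 4*√211/6465 - 2200*I*√262/131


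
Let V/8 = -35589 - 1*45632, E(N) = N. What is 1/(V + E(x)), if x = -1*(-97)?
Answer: -1/649671 ≈ -1.5392e-6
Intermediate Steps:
x = 97
V = -649768 (V = 8*(-35589 - 1*45632) = 8*(-35589 - 45632) = 8*(-81221) = -649768)
1/(V + E(x)) = 1/(-649768 + 97) = 1/(-649671) = -1/649671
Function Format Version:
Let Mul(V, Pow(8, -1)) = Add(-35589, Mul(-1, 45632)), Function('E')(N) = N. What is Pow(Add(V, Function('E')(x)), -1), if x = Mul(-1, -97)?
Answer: Rational(-1, 649671) ≈ -1.5392e-6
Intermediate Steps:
x = 97
V = -649768 (V = Mul(8, Add(-35589, Mul(-1, 45632))) = Mul(8, Add(-35589, -45632)) = Mul(8, -81221) = -649768)
Pow(Add(V, Function('E')(x)), -1) = Pow(Add(-649768, 97), -1) = Pow(-649671, -1) = Rational(-1, 649671)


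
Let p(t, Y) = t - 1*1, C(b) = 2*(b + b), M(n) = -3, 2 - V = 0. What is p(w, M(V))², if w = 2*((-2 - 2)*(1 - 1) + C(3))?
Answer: 529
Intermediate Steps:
V = 2 (V = 2 - 1*0 = 2 + 0 = 2)
C(b) = 4*b (C(b) = 2*(2*b) = 4*b)
w = 24 (w = 2*((-2 - 2)*(1 - 1) + 4*3) = 2*(-4*0 + 12) = 2*(0 + 12) = 2*12 = 24)
p(t, Y) = -1 + t (p(t, Y) = t - 1 = -1 + t)
p(w, M(V))² = (-1 + 24)² = 23² = 529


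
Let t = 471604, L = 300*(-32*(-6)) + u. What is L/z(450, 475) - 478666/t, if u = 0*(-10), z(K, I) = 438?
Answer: 2246227891/17213546 ≈ 130.49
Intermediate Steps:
u = 0
L = 57600 (L = 300*(-32*(-6)) + 0 = 300*192 + 0 = 57600 + 0 = 57600)
L/z(450, 475) - 478666/t = 57600/438 - 478666/471604 = 57600*(1/438) - 478666*1/471604 = 9600/73 - 239333/235802 = 2246227891/17213546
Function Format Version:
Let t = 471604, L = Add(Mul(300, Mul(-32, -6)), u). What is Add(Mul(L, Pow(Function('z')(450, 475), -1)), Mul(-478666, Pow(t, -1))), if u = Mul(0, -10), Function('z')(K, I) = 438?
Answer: Rational(2246227891, 17213546) ≈ 130.49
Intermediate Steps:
u = 0
L = 57600 (L = Add(Mul(300, Mul(-32, -6)), 0) = Add(Mul(300, 192), 0) = Add(57600, 0) = 57600)
Add(Mul(L, Pow(Function('z')(450, 475), -1)), Mul(-478666, Pow(t, -1))) = Add(Mul(57600, Pow(438, -1)), Mul(-478666, Pow(471604, -1))) = Add(Mul(57600, Rational(1, 438)), Mul(-478666, Rational(1, 471604))) = Add(Rational(9600, 73), Rational(-239333, 235802)) = Rational(2246227891, 17213546)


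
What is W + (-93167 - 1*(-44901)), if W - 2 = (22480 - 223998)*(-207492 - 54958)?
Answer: 52888350836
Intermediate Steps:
W = 52888399102 (W = 2 + (22480 - 223998)*(-207492 - 54958) = 2 - 201518*(-262450) = 2 + 52888399100 = 52888399102)
W + (-93167 - 1*(-44901)) = 52888399102 + (-93167 - 1*(-44901)) = 52888399102 + (-93167 + 44901) = 52888399102 - 48266 = 52888350836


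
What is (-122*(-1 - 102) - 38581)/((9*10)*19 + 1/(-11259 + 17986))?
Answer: -175002905/11503171 ≈ -15.213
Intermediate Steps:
(-122*(-1 - 102) - 38581)/((9*10)*19 + 1/(-11259 + 17986)) = (-122*(-103) - 38581)/(90*19 + 1/6727) = (12566 - 38581)/(1710 + 1/6727) = -26015/11503171/6727 = -26015*6727/11503171 = -175002905/11503171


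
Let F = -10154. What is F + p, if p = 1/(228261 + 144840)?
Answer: -3788467553/373101 ≈ -10154.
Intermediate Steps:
p = 1/373101 ≈ 2.6802e-6
F + p = -10154 + 1/373101 = -3788467553/373101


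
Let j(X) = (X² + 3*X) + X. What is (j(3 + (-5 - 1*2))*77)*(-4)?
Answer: 0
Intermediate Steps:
j(X) = X² + 4*X
(j(3 + (-5 - 1*2))*77)*(-4) = (((3 + (-5 - 1*2))*(4 + (3 + (-5 - 1*2))))*77)*(-4) = (((3 + (-5 - 2))*(4 + (3 + (-5 - 2))))*77)*(-4) = (((3 - 7)*(4 + (3 - 7)))*77)*(-4) = (-4*(4 - 4)*77)*(-4) = (-4*0*77)*(-4) = (0*77)*(-4) = 0*(-4) = 0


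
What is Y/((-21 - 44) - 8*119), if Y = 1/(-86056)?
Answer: 1/87518952 ≈ 1.1426e-8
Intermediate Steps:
Y = -1/86056 ≈ -1.1620e-5
Y/((-21 - 44) - 8*119) = -1/(86056*((-21 - 44) - 8*119)) = -1/(86056*(-65 - 952)) = -1/86056/(-1017) = -1/86056*(-1/1017) = 1/87518952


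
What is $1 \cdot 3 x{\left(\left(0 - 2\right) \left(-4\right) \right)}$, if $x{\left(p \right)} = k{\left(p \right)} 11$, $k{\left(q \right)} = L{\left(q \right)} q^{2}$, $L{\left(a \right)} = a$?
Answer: $16896$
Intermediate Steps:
$k{\left(q \right)} = q^{3}$ ($k{\left(q \right)} = q q^{2} = q^{3}$)
$x{\left(p \right)} = 11 p^{3}$ ($x{\left(p \right)} = p^{3} \cdot 11 = 11 p^{3}$)
$1 \cdot 3 x{\left(\left(0 - 2\right) \left(-4\right) \right)} = 1 \cdot 3 \cdot 11 \left(\left(0 - 2\right) \left(-4\right)\right)^{3} = 3 \cdot 11 \left(\left(-2\right) \left(-4\right)\right)^{3} = 3 \cdot 11 \cdot 8^{3} = 3 \cdot 11 \cdot 512 = 3 \cdot 5632 = 16896$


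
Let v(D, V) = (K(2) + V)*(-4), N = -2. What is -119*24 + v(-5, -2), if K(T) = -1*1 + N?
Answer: -2836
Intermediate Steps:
K(T) = -3 (K(T) = -1*1 - 2 = -1 - 2 = -3)
v(D, V) = 12 - 4*V (v(D, V) = (-3 + V)*(-4) = 12 - 4*V)
-119*24 + v(-5, -2) = -119*24 + (12 - 4*(-2)) = -2856 + (12 + 8) = -2856 + 20 = -2836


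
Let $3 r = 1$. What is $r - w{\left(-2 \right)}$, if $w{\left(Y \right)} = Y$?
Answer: $\frac{7}{3} \approx 2.3333$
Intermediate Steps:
$r = \frac{1}{3}$ ($r = \frac{1}{3} \cdot 1 = \frac{1}{3} \approx 0.33333$)
$r - w{\left(-2 \right)} = \frac{1}{3} - -2 = \frac{1}{3} + 2 = \frac{7}{3}$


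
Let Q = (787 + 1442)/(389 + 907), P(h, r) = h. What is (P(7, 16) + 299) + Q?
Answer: 132935/432 ≈ 307.72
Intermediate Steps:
Q = 743/432 (Q = 2229/1296 = 2229*(1/1296) = 743/432 ≈ 1.7199)
(P(7, 16) + 299) + Q = (7 + 299) + 743/432 = 306 + 743/432 = 132935/432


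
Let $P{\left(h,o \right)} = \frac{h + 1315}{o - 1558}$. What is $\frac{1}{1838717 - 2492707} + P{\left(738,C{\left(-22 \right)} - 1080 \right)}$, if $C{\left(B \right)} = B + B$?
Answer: $- \frac{335661038}{438500295} \approx -0.76548$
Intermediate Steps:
$C{\left(B \right)} = 2 B$
$P{\left(h,o \right)} = \frac{1315 + h}{-1558 + o}$
$\frac{1}{1838717 - 2492707} + P{\left(738,C{\left(-22 \right)} - 1080 \right)} = \frac{1}{1838717 - 2492707} + \frac{1315 + 738}{-1558 + \left(2 \left(-22\right) - 1080\right)} = \frac{1}{-653990} + \frac{1}{-1558 - 1124} \cdot 2053 = - \frac{1}{653990} + \frac{1}{-1558 - 1124} \cdot 2053 = - \frac{1}{653990} + \frac{1}{-2682} \cdot 2053 = - \frac{1}{653990} - \frac{2053}{2682} = - \frac{335661038}{438500295}$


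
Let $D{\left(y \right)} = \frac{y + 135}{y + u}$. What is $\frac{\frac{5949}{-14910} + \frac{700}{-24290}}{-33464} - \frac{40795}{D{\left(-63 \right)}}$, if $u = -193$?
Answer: $\frac{75339135232534609}{519405117840} \approx 1.4505 \cdot 10^{5}$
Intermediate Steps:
$D{\left(y \right)} = \frac{135 + y}{-193 + y}$ ($D{\left(y \right)} = \frac{y + 135}{y - 193} = \frac{135 + y}{-193 + y}$)
$\frac{\frac{5949}{-14910} + \frac{700}{-24290}}{-33464} - \frac{40795}{D{\left(-63 \right)}} = \frac{\frac{5949}{-14910} + \frac{700}{-24290}}{-33464} - \frac{40795}{\frac{1}{-193 - 63} \left(135 - 63\right)} = \left(5949 \left(- \frac{1}{14910}\right) + 700 \left(- \frac{1}{24290}\right)\right) \left(- \frac{1}{33464}\right) - \frac{40795}{\frac{1}{-256} \cdot 72} = \left(- \frac{1983}{4970} - \frac{10}{347}\right) \left(- \frac{1}{33464}\right) - \frac{40795}{\left(- \frac{1}{256}\right) 72} = \left(- \frac{737801}{1724590}\right) \left(- \frac{1}{33464}\right) - \frac{40795}{- \frac{9}{32}} = \frac{737801}{57711679760} - - \frac{1305440}{9} = \frac{737801}{57711679760} + \frac{1305440}{9} = \frac{75339135232534609}{519405117840}$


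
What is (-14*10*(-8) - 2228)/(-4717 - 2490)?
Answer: 1108/7207 ≈ 0.15374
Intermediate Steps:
(-14*10*(-8) - 2228)/(-4717 - 2490) = (-140*(-8) - 2228)/(-7207) = (1120 - 2228)*(-1/7207) = -1108*(-1/7207) = 1108/7207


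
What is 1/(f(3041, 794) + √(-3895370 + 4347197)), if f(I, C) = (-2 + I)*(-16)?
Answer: -16208/787947183 - √50203/787947183 ≈ -2.0854e-5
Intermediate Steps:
f(I, C) = 32 - 16*I
1/(f(3041, 794) + √(-3895370 + 4347197)) = 1/((32 - 16*3041) + √(-3895370 + 4347197)) = 1/((32 - 48656) + √451827) = 1/(-48624 + 3*√50203)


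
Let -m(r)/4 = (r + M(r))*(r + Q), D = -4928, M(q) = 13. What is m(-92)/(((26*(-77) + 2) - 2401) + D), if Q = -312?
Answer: 127664/9329 ≈ 13.685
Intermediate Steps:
m(r) = -4*(-312 + r)*(13 + r) (m(r) = -4*(r + 13)*(r - 312) = -4*(13 + r)*(-312 + r) = -4*(-312 + r)*(13 + r))
m(-92)/(((26*(-77) + 2) - 2401) + D) = (16224 - 4*(-92)**2 + 1196*(-92))/(((26*(-77) + 2) - 2401) - 4928) = (16224 - 4*8464 - 110032)/(((-2002 + 2) - 2401) - 4928) = (16224 - 33856 - 110032)/((-2000 - 2401) - 4928) = -127664/(-4401 - 4928) = -127664/(-9329) = -127664*(-1/9329) = 127664/9329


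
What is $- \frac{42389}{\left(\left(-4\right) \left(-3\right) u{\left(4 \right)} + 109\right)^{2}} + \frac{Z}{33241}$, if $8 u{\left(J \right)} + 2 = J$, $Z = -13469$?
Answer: $- \frac{1578007885}{416975104} \approx -3.7844$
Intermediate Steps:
$u{\left(J \right)} = - \frac{1}{4} + \frac{J}{8}$
$- \frac{42389}{\left(\left(-4\right) \left(-3\right) u{\left(4 \right)} + 109\right)^{2}} + \frac{Z}{33241} = - \frac{42389}{\left(\left(-4\right) \left(-3\right) \left(- \frac{1}{4} + \frac{1}{8} \cdot 4\right) + 109\right)^{2}} - \frac{13469}{33241} = - \frac{42389}{\left(12 \left(- \frac{1}{4} + \frac{1}{2}\right) + 109\right)^{2}} - \frac{13469}{33241} = - \frac{42389}{\left(12 \cdot \frac{1}{4} + 109\right)^{2}} - \frac{13469}{33241} = - \frac{42389}{\left(3 + 109\right)^{2}} - \frac{13469}{33241} = - \frac{42389}{112^{2}} - \frac{13469}{33241} = - \frac{42389}{12544} - \frac{13469}{33241} = - \frac{1578007885}{416975104}$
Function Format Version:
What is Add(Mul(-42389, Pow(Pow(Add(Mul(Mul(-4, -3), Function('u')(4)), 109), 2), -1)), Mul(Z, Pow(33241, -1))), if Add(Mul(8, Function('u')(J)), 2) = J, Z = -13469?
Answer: Rational(-1578007885, 416975104) ≈ -3.7844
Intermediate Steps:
Function('u')(J) = Add(Rational(-1, 4), Mul(Rational(1, 8), J))
Add(Mul(-42389, Pow(Pow(Add(Mul(Mul(-4, -3), Function('u')(4)), 109), 2), -1)), Mul(Z, Pow(33241, -1))) = Add(Mul(-42389, Pow(Pow(Add(Mul(Mul(-4, -3), Add(Rational(-1, 4), Mul(Rational(1, 8), 4))), 109), 2), -1)), Mul(-13469, Pow(33241, -1))) = Add(Mul(-42389, Pow(Pow(Add(Mul(12, Add(Rational(-1, 4), Rational(1, 2))), 109), 2), -1)), Mul(-13469, Rational(1, 33241))) = Add(Mul(-42389, Pow(Pow(Add(Mul(12, Rational(1, 4)), 109), 2), -1)), Rational(-13469, 33241)) = Add(Mul(-42389, Pow(Pow(Add(3, 109), 2), -1)), Rational(-13469, 33241)) = Add(Mul(-42389, Pow(Pow(112, 2), -1)), Rational(-13469, 33241)) = Add(Mul(-42389, Pow(12544, -1)), Rational(-13469, 33241)) = Add(Mul(-42389, Rational(1, 12544)), Rational(-13469, 33241)) = Add(Rational(-42389, 12544), Rational(-13469, 33241)) = Rational(-1578007885, 416975104)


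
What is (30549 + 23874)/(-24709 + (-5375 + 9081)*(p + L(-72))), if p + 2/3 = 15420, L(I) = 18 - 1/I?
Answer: 1959228/2058699593 ≈ 0.00095168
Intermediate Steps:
p = 46258/3 (p = -⅔ + 15420 = 46258/3 ≈ 15419.)
(30549 + 23874)/(-24709 + (-5375 + 9081)*(p + L(-72))) = (30549 + 23874)/(-24709 + (-5375 + 9081)*(46258/3 + (18 - 1/(-72)))) = 54423/(-24709 + 3706*(46258/3 + (18 - 1*(-1/72)))) = 54423/(-24709 + 3706*(46258/3 + (18 + 1/72))) = 54423/(-24709 + 3706*(46258/3 + 1297/72)) = 54423/(-24709 + 3706*(1111489/72)) = 54423/(-24709 + 2059589117/36) = 54423/(2058699593/36) = 54423*(36/2058699593) = 1959228/2058699593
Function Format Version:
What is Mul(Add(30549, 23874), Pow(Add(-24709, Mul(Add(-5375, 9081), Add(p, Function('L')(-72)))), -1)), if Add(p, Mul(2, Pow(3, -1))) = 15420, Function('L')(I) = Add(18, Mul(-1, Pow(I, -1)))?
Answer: Rational(1959228, 2058699593) ≈ 0.00095168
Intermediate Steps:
p = Rational(46258, 3) (p = Add(Rational(-2, 3), 15420) = Rational(46258, 3) ≈ 15419.)
Mul(Add(30549, 23874), Pow(Add(-24709, Mul(Add(-5375, 9081), Add(p, Function('L')(-72)))), -1)) = Mul(Add(30549, 23874), Pow(Add(-24709, Mul(Add(-5375, 9081), Add(Rational(46258, 3), Add(18, Mul(-1, Pow(-72, -1)))))), -1)) = Mul(54423, Pow(Add(-24709, Mul(3706, Add(Rational(46258, 3), Add(18, Mul(-1, Rational(-1, 72)))))), -1)) = Mul(54423, Pow(Add(-24709, Mul(3706, Add(Rational(46258, 3), Add(18, Rational(1, 72))))), -1)) = Mul(54423, Pow(Add(-24709, Mul(3706, Add(Rational(46258, 3), Rational(1297, 72)))), -1)) = Mul(54423, Pow(Add(-24709, Mul(3706, Rational(1111489, 72))), -1)) = Mul(54423, Pow(Add(-24709, Rational(2059589117, 36)), -1)) = Mul(54423, Pow(Rational(2058699593, 36), -1)) = Mul(54423, Rational(36, 2058699593)) = Rational(1959228, 2058699593)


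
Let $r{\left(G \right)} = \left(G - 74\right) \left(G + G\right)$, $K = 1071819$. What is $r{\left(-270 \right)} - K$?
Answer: $-886059$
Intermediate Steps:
$r{\left(G \right)} = 2 G \left(-74 + G\right)$ ($r{\left(G \right)} = \left(-74 + G\right) 2 G = 2 G \left(-74 + G\right)$)
$r{\left(-270 \right)} - K = 2 \left(-270\right) \left(-74 - 270\right) - 1071819 = 2 \left(-270\right) \left(-344\right) - 1071819 = 185760 - 1071819 = -886059$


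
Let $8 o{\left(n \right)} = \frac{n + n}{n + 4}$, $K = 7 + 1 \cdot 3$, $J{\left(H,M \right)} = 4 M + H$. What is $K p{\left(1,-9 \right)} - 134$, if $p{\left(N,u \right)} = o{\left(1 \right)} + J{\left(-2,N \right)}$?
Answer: $- \frac{227}{2} \approx -113.5$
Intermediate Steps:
$J{\left(H,M \right)} = H + 4 M$
$K = 10$ ($K = 7 + 3 = 10$)
$o{\left(n \right)} = \frac{n}{4 \left(4 + n\right)}$ ($o{\left(n \right)} = \frac{\left(n + n\right) \frac{1}{n + 4}}{8} = \frac{2 n \frac{1}{4 + n}}{8} = \frac{n}{4 \left(4 + n\right)}$)
$p{\left(N,u \right)} = - \frac{39}{20} + 4 N$ ($p{\left(N,u \right)} = \frac{1}{4} \cdot 1 \frac{1}{4 + 1} + \left(-2 + 4 N\right) = \frac{1}{4} \cdot 1 \cdot \frac{1}{5} + \left(-2 + 4 N\right) = \frac{1}{20} + \left(-2 + 4 N\right) = - \frac{39}{20} + 4 N$)
$K p{\left(1,-9 \right)} - 134 = 10 \left(- \frac{39}{20} + 4 \cdot 1\right) - 134 = 10 \left(- \frac{39}{20} + 4\right) - 134 = 10 \cdot \frac{41}{20} - 134 = \frac{41}{2} - 134 = - \frac{227}{2}$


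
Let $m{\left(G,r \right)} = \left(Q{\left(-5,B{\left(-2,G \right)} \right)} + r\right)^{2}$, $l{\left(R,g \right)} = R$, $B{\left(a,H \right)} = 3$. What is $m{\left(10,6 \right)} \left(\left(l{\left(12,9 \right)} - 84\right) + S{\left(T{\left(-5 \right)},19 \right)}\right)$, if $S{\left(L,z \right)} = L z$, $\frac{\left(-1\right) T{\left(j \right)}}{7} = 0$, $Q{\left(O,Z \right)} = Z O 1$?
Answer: $-5832$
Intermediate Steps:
$Q{\left(O,Z \right)} = O Z$ ($Q{\left(O,Z \right)} = O Z 1 = O Z$)
$T{\left(j \right)} = 0$ ($T{\left(j \right)} = \left(-7\right) 0 = 0$)
$m{\left(G,r \right)} = \left(-15 + r\right)^{2}$ ($m{\left(G,r \right)} = \left(\left(-5\right) 3 + r\right)^{2} = \left(-15 + r\right)^{2}$)
$m{\left(10,6 \right)} \left(\left(l{\left(12,9 \right)} - 84\right) + S{\left(T{\left(-5 \right)},19 \right)}\right) = \left(-15 + 6\right)^{2} \left(\left(12 - 84\right) + 0 \cdot 19\right) = \left(-9\right)^{2} \left(-72 + 0\right) = 81 \left(-72\right) = -5832$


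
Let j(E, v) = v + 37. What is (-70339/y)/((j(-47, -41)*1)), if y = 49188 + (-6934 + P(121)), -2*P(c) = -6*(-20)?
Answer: 70339/168776 ≈ 0.41676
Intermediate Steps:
P(c) = -60 (P(c) = -(-3)*(-20) = -½*120 = -60)
j(E, v) = 37 + v
y = 42194 (y = 49188 + (-6934 - 60) = 49188 - 6994 = 42194)
(-70339/y)/((j(-47, -41)*1)) = (-70339/42194)/(((37 - 41)*1)) = (-70339*1/42194)/((-4*1)) = -70339/42194/(-4) = -70339/42194*(-¼) = 70339/168776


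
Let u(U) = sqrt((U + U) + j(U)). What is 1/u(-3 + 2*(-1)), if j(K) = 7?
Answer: -I*sqrt(3)/3 ≈ -0.57735*I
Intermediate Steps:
u(U) = sqrt(7 + 2*U) (u(U) = sqrt((U + U) + 7) = sqrt(2*U + 7) = sqrt(7 + 2*U))
1/u(-3 + 2*(-1)) = 1/(sqrt(7 + 2*(-3 + 2*(-1)))) = 1/(sqrt(7 + 2*(-3 - 2))) = 1/(sqrt(7 + 2*(-5))) = 1/(sqrt(7 - 10)) = 1/(sqrt(-3)) = 1/(I*sqrt(3)) = -I*sqrt(3)/3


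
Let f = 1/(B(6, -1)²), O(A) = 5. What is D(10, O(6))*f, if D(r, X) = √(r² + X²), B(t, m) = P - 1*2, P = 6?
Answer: 5*√5/16 ≈ 0.69877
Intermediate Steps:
B(t, m) = 4 (B(t, m) = 6 - 1*2 = 6 - 2 = 4)
D(r, X) = √(X² + r²)
f = 1/16 (f = 1/(4²) = 1/16 ≈ 0.062500)
D(10, O(6))*f = √(5² + 10²)*(1/16) = √(25 + 100)*(1/16) = √125*(1/16) = (5*√5)*(1/16) = 5*√5/16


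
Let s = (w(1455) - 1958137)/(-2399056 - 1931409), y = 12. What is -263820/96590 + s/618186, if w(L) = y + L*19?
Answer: -7062546164577286/2585746016765691 ≈ -2.7313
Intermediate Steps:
w(L) = 12 + 19*L (w(L) = 12 + L*19 = 12 + 19*L)
s = 386096/866093 (s = ((12 + 19*1455) - 1958137)/(-2399056 - 1931409) = ((12 + 27645) - 1958137)/(-4330465) = (27657 - 1958137)*(-1/4330465) = -1930480*(-1/4330465) = 386096/866093 ≈ 0.44579)
-263820/96590 + s/618186 = -263820/96590 + (386096/866093)/618186 = -263820*1/96590 + (386096/866093)*(1/618186) = -26382/9659 + 193048/267703283649 = -7062546164577286/2585746016765691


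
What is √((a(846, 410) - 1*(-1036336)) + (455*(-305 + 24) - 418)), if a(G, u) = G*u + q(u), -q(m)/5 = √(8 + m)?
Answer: √(1254923 - 5*√418) ≈ 1120.2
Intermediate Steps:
q(m) = -5*√(8 + m)
a(G, u) = -5*√(8 + u) + G*u (a(G, u) = G*u - 5*√(8 + u) = -5*√(8 + u) + G*u)
√((a(846, 410) - 1*(-1036336)) + (455*(-305 + 24) - 418)) = √(((-5*√(8 + 410) + 846*410) - 1*(-1036336)) + (455*(-305 + 24) - 418)) = √(((-5*√418 + 346860) + 1036336) + (455*(-281) - 418)) = √(((346860 - 5*√418) + 1036336) + (-127855 - 418)) = √((1383196 - 5*√418) - 128273) = √(1254923 - 5*√418)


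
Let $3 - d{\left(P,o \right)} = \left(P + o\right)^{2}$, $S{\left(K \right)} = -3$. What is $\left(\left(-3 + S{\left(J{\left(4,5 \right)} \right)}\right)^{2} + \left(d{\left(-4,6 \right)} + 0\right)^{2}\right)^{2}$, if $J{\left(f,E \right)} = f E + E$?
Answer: $1369$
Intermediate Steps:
$J{\left(f,E \right)} = E + E f$ ($J{\left(f,E \right)} = E f + E = E + E f$)
$d{\left(P,o \right)} = 3 - \left(P + o\right)^{2}$
$\left(\left(-3 + S{\left(J{\left(4,5 \right)} \right)}\right)^{2} + \left(d{\left(-4,6 \right)} + 0\right)^{2}\right)^{2} = \left(\left(-3 - 3\right)^{2} + \left(\left(3 - \left(-4 + 6\right)^{2}\right) + 0\right)^{2}\right)^{2} = \left(\left(-6\right)^{2} + \left(\left(3 - 2^{2}\right) + 0\right)^{2}\right)^{2} = \left(36 + \left(\left(3 - 4\right) + 0\right)^{2}\right)^{2} = \left(36 + \left(-1 + 0\right)^{2}\right)^{2} = \left(36 + \left(-1\right)^{2}\right)^{2} = \left(36 + 1\right)^{2} = 37^{2} = 1369$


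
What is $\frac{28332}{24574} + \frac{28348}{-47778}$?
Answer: $\frac{164255636}{293524143} \approx 0.5596$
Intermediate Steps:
$\frac{28332}{24574} + \frac{28348}{-47778} = 28332 \cdot \frac{1}{24574} + 28348 \left(- \frac{1}{47778}\right) = \frac{14166}{12287} - \frac{14174}{23889} = \frac{164255636}{293524143}$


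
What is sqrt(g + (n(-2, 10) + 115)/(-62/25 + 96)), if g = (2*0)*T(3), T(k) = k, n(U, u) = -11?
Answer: 10*sqrt(15197)/1169 ≈ 1.0545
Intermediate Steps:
g = 0 (g = (2*0)*3 = 0*3 = 0)
sqrt(g + (n(-2, 10) + 115)/(-62/25 + 96)) = sqrt(0 + (-11 + 115)/(-62/25 + 96)) = sqrt(0 + 104/(-62*1/25 + 96)) = sqrt(0 + 104/(-62/25 + 96)) = sqrt(0 + 104/(2338/25)) = sqrt(0 + 104*(25/2338)) = sqrt(0 + 1300/1169) = sqrt(1300/1169) = 10*sqrt(15197)/1169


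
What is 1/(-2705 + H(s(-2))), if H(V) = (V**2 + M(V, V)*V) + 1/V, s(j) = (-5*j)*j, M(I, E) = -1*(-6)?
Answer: -20/48501 ≈ -0.00041236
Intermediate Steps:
M(I, E) = 6
s(j) = -5*j**2
H(V) = 1/V + V**2 + 6*V (H(V) = (V**2 + 6*V) + 1/V = 1/V + V**2 + 6*V)
1/(-2705 + H(s(-2))) = 1/(-2705 + (1 + (-5*(-2)**2)**2*(6 - 5*(-2)**2))/((-5*(-2)**2))) = 1/(-2705 + (1 + (-5*4)**2*(6 - 5*4))/((-5*4))) = 1/(-2705 + (1 + (-20)**2*(6 - 20))/(-20)) = 1/(-2705 - (1 + 400*(-14))/20) = 1/(-2705 - (1 - 5600)/20) = 1/(-2705 - 1/20*(-5599)) = 1/(-2705 + 5599/20) = 1/(-48501/20) = -20/48501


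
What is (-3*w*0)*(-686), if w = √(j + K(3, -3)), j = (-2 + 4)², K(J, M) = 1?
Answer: 0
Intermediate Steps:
j = 4 (j = 2² = 4)
w = √5 (w = √(4 + 1) = √5 ≈ 2.2361)
(-3*w*0)*(-686) = (-3*√5*0)*(-686) = 0*(-686) = 0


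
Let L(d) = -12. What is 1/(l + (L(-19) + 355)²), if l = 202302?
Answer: 1/319951 ≈ 3.1255e-6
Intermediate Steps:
1/(l + (L(-19) + 355)²) = 1/(202302 + (-12 + 355)²) = 1/(202302 + 343²) = 1/(202302 + 117649) = 1/319951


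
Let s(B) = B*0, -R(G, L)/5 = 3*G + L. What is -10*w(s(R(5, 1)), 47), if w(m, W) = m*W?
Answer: 0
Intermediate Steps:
R(G, L) = -15*G - 5*L (R(G, L) = -5*(3*G + L) = -5*(L + 3*G) = -15*G - 5*L)
s(B) = 0
w(m, W) = W*m
-10*w(s(R(5, 1)), 47) = -470*0 = -10*0 = 0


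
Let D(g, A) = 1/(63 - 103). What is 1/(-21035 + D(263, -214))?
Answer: -40/841401 ≈ -4.7540e-5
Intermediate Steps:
D(g, A) = -1/40 (D(g, A) = 1/(-40) = -1/40)
1/(-21035 + D(263, -214)) = 1/(-21035 - 1/40) = 1/(-841401/40) = -40/841401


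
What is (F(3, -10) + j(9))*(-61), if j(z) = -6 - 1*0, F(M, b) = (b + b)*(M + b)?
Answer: -8174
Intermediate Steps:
F(M, b) = 2*b*(M + b) (F(M, b) = (2*b)*(M + b) = 2*b*(M + b))
j(z) = -6 (j(z) = -6 + 0 = -6)
(F(3, -10) + j(9))*(-61) = (2*(-10)*(3 - 10) - 6)*(-61) = (2*(-10)*(-7) - 6)*(-61) = (140 - 6)*(-61) = 134*(-61) = -8174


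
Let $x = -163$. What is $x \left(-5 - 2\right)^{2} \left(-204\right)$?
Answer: $1629348$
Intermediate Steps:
$x \left(-5 - 2\right)^{2} \left(-204\right) = - 163 \left(-5 - 2\right)^{2} \left(-204\right) = - 163 \left(-7\right)^{2} \left(-204\right) = \left(-163\right) 49 \left(-204\right) = \left(-7987\right) \left(-204\right) = 1629348$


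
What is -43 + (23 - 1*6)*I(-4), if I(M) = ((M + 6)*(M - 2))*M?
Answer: 773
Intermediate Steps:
I(M) = M*(-2 + M)*(6 + M) (I(M) = ((6 + M)*(-2 + M))*M = ((-2 + M)*(6 + M))*M = M*(-2 + M)*(6 + M))
-43 + (23 - 1*6)*I(-4) = -43 + (23 - 1*6)*(-4*(-12 + (-4)**2 + 4*(-4))) = -43 + (23 - 6)*(-4*(-12 + 16 - 16)) = -43 + 17*(-4*(-12)) = -43 + 17*48 = -43 + 816 = 773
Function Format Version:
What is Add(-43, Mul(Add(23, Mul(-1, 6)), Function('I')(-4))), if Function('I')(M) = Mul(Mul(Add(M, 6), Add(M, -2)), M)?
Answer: 773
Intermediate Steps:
Function('I')(M) = Mul(M, Add(-2, M), Add(6, M)) (Function('I')(M) = Mul(Mul(Add(6, M), Add(-2, M)), M) = Mul(Mul(Add(-2, M), Add(6, M)), M) = Mul(M, Add(-2, M), Add(6, M)))
Add(-43, Mul(Add(23, Mul(-1, 6)), Function('I')(-4))) = Add(-43, Mul(Add(23, Mul(-1, 6)), Mul(-4, Add(-12, Pow(-4, 2), Mul(4, -4))))) = Add(-43, Mul(Add(23, -6), Mul(-4, Add(-12, 16, -16)))) = Add(-43, Mul(17, Mul(-4, -12))) = Add(-43, Mul(17, 48)) = Add(-43, 816) = 773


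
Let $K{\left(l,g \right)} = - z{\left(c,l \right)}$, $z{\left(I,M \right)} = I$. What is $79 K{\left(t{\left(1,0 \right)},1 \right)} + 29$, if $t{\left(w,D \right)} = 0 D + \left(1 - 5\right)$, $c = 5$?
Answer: $-366$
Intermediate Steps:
$t{\left(w,D \right)} = -4$ ($t{\left(w,D \right)} = 0 + \left(1 - 5\right) = 0 - 4 = -4$)
$K{\left(l,g \right)} = -5$ ($K{\left(l,g \right)} = \left(-1\right) 5 = -5$)
$79 K{\left(t{\left(1,0 \right)},1 \right)} + 29 = 79 \left(-5\right) + 29 = -395 + 29 = -366$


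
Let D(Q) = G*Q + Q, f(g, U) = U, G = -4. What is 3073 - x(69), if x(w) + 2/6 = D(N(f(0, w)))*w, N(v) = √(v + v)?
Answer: 9220/3 + 207*√138 ≈ 5505.0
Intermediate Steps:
N(v) = √2*√v (N(v) = √(2*v) = √2*√v)
D(Q) = -3*Q (D(Q) = -4*Q + Q = -3*Q)
x(w) = -⅓ - 3*√2*w^(3/2) (x(w) = -⅓ + (-3*√2*√w)*w = -⅓ - 3*√2*w^(3/2))
3073 - x(69) = 3073 - (-⅓ - 3*√2*69^(3/2)) = 3073 - (-⅓ - 3*√2*69*√69) = 3073 - (-⅓ - 207*√138) = 3073 + (⅓ + 207*√138) = 9220/3 + 207*√138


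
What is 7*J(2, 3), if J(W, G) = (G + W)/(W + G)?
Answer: 7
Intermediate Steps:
J(W, G) = 1 (J(W, G) = (G + W)/(G + W) = 1)
7*J(2, 3) = 7*1 = 7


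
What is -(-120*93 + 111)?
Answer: 11049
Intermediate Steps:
-(-120*93 + 111) = -(-11160 + 111) = -1*(-11049) = 11049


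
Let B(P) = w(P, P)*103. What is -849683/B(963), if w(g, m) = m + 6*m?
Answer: -849683/694323 ≈ -1.2238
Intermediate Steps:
w(g, m) = 7*m
B(P) = 721*P (B(P) = (7*P)*103 = 721*P)
-849683/B(963) = -849683/(721*963) = -849683/694323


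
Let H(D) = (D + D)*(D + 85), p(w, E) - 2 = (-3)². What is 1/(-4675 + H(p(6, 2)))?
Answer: -1/2563 ≈ -0.00039017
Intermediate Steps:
p(w, E) = 11 (p(w, E) = 2 + (-3)² = 2 + 9 = 11)
H(D) = 2*D*(85 + D) (H(D) = (2*D)*(85 + D) = 2*D*(85 + D))
1/(-4675 + H(p(6, 2))) = 1/(-4675 + 2*11*(85 + 11)) = 1/(-4675 + 2*11*96) = 1/(-4675 + 2112) = 1/(-2563) = -1/2563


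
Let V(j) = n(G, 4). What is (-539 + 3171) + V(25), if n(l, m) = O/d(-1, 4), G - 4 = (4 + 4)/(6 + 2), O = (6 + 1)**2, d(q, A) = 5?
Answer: 13209/5 ≈ 2641.8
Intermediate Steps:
O = 49 (O = 7**2 = 49)
G = 5 (G = 4 + (4 + 4)/(6 + 2) = 4 + 8/8 = 4 + 8*(1/8) = 4 + 1 = 5)
n(l, m) = 49/5
V(j) = 49/5
(-539 + 3171) + V(25) = (-539 + 3171) + 49/5 = 2632 + 49/5 = 13209/5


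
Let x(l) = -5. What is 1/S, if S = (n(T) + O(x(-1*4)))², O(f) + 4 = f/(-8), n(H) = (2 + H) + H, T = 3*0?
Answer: 64/121 ≈ 0.52893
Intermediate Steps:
T = 0
n(H) = 2 + 2*H
O(f) = -4 - f/8 (O(f) = -4 + f/(-8) = -4 + f*(-⅛) = -4 - f/8)
S = 121/64 (S = ((2 + 2*0) + (-4 - ⅛*(-5)))² = ((2 + 0) + (-4 + 5/8))² = (2 - 27/8)² = (-11/8)² = 121/64 ≈ 1.8906)
1/S = 1/(121/64) = 64/121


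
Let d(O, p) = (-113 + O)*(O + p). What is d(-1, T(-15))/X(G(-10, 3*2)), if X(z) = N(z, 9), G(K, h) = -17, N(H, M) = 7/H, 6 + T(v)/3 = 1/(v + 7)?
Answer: -150195/28 ≈ -5364.1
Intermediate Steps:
T(v) = -18 + 3/(7 + v) (T(v) = -18 + 3/(v + 7) = -18 + 3/(7 + v))
X(z) = 7/z
d(-1, T(-15))/X(G(-10, 3*2)) = ((-1)**2 - 113*(-1) - 339*(-41 - 6*(-15))/(7 - 15) - 3*(-41 - 6*(-15))/(7 - 15))/((7/(-17))) = (1 + 113 - 339*(-41 + 90)/(-8) - 3*(-41 + 90)/(-8))/((7*(-1/17))) = (1 + 113 - 339*(-1)*49/8 - 3*(-1)*49/8)/(-7/17) = (1 + 113 - 113*(-147/8) - 1*(-147/8))*(-17/7) = (1 + 113 + 16611/8 + 147/8)*(-17/7) = (8835/4)*(-17/7) = -150195/28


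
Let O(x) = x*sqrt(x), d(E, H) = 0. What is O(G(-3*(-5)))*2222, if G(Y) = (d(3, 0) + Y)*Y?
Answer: 7499250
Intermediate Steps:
G(Y) = Y**2 (G(Y) = (0 + Y)*Y = Y*Y = Y**2)
O(x) = x**(3/2)
O(G(-3*(-5)))*2222 = ((-3*(-5))**2)**(3/2)*2222 = (15**2)**(3/2)*2222 = 225**(3/2)*2222 = 3375*2222 = 7499250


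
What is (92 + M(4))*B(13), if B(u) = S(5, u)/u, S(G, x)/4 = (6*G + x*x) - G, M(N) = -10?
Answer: 63632/13 ≈ 4894.8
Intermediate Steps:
S(G, x) = 4*x² + 20*G (S(G, x) = 4*((6*G + x*x) - G) = 4*((6*G + x²) - G) = 4*((x² + 6*G) - G) = 4*(x² + 5*G) = 4*x² + 20*G)
B(u) = (100 + 4*u²)/u (B(u) = (4*u² + 20*5)/u = (4*u² + 100)/u = (100 + 4*u²)/u)
(92 + M(4))*B(13) = (92 - 10)*(4*13 + 100/13) = 82*(52 + 100*(1/13)) = 82*(52 + 100/13) = 82*(776/13) = 63632/13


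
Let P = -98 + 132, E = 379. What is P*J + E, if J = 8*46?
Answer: 12891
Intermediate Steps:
J = 368
P = 34
P*J + E = 34*368 + 379 = 12512 + 379 = 12891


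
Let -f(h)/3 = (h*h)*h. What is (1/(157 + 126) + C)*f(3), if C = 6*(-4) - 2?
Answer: 595917/283 ≈ 2105.7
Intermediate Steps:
C = -26 (C = -24 - 2 = -26)
f(h) = -3*h³ (f(h) = -3*h*h*h = -3*h²*h = -3*h³)
(1/(157 + 126) + C)*f(3) = (1/(157 + 126) - 26)*(-3*3³) = (1/283 - 26)*(-3*27) = (1/283 - 26)*(-81) = -7357/283*(-81) = 595917/283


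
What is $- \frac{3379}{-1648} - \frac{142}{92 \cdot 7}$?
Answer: $\frac{485515}{265328} \approx 1.8299$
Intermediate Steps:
$- \frac{3379}{-1648} - \frac{142}{92 \cdot 7} = \left(-3379\right) \left(- \frac{1}{1648}\right) - \frac{142}{644} = \frac{3379}{1648} - \frac{71}{322} = \frac{485515}{265328}$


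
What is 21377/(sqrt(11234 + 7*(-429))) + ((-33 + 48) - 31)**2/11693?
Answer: 256/11693 + 21377*sqrt(8231)/8231 ≈ 235.65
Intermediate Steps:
21377/(sqrt(11234 + 7*(-429))) + ((-33 + 48) - 31)**2/11693 = 21377/(sqrt(11234 - 3003)) + (15 - 31)**2*(1/11693) = 21377/(sqrt(8231)) + (-16)**2*(1/11693) = 21377*(sqrt(8231)/8231) + 256*(1/11693) = 21377*sqrt(8231)/8231 + 256/11693 = 256/11693 + 21377*sqrt(8231)/8231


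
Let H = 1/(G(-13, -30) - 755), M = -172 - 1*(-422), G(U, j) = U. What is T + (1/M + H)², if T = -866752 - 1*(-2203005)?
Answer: 12314907648067081/9216000000 ≈ 1.3363e+6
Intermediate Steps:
M = 250 (M = -172 + 422 = 250)
T = 1336253 (T = -866752 + 2203005 = 1336253)
H = -1/768 (H = 1/(-13 - 755) = 1/(-768) = -1/768 ≈ -0.0013021)
T + (1/M + H)² = 1336253 + (1/250 - 1/768)² = 1336253 + (259/96000)² = 1336253 + 67081/9216000000 = 12314907648067081/9216000000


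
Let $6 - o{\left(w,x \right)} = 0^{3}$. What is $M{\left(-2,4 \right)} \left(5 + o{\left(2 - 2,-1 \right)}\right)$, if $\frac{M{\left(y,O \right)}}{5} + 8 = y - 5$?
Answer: $-825$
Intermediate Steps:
$o{\left(w,x \right)} = 6$ ($o{\left(w,x \right)} = 6 - 0^{3} = 6 - 0 = 6 + 0 = 6$)
$M{\left(y,O \right)} = -65 + 5 y$ ($M{\left(y,O \right)} = -40 + 5 \left(y - 5\right) = -40 + 5 \left(-5 + y\right) = -40 + \left(-25 + 5 y\right) = -65 + 5 y$)
$M{\left(-2,4 \right)} \left(5 + o{\left(2 - 2,-1 \right)}\right) = \left(-65 + 5 \left(-2\right)\right) \left(5 + 6\right) = \left(-65 - 10\right) 11 = \left(-75\right) 11 = -825$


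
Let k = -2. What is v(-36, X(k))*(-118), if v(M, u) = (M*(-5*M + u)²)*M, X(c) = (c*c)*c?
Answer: -4524221952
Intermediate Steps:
X(c) = c³ (X(c) = c²*c = c³)
v(M, u) = M²*(u - 5*M)² (v(M, u) = (M*(u - 5*M)²)*M = M²*(u - 5*M)²)
v(-36, X(k))*(-118) = ((-36)²*(-1*(-2)³ + 5*(-36))²)*(-118) = (1296*(-1*(-8) - 180)²)*(-118) = (1296*(8 - 180)²)*(-118) = (1296*(-172)²)*(-118) = (1296*29584)*(-118) = 38340864*(-118) = -4524221952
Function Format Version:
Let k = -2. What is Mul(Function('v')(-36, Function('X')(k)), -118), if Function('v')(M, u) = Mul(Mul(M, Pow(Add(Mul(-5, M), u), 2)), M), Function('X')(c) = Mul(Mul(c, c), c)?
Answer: -4524221952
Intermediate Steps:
Function('X')(c) = Pow(c, 3) (Function('X')(c) = Mul(Pow(c, 2), c) = Pow(c, 3))
Function('v')(M, u) = Mul(Pow(M, 2), Pow(Add(u, Mul(-5, M)), 2)) (Function('v')(M, u) = Mul(Mul(M, Pow(Add(u, Mul(-5, M)), 2)), M) = Mul(Pow(M, 2), Pow(Add(u, Mul(-5, M)), 2)))
Mul(Function('v')(-36, Function('X')(k)), -118) = Mul(Mul(Pow(-36, 2), Pow(Add(Mul(-1, Pow(-2, 3)), Mul(5, -36)), 2)), -118) = Mul(Mul(1296, Pow(Add(Mul(-1, -8), -180), 2)), -118) = Mul(Mul(1296, Pow(Add(8, -180), 2)), -118) = Mul(Mul(1296, Pow(-172, 2)), -118) = Mul(Mul(1296, 29584), -118) = Mul(38340864, -118) = -4524221952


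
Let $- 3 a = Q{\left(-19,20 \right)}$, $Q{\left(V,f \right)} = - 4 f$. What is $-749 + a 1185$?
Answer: $30851$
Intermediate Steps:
$a = \frac{80}{3}$ ($a = - \frac{\left(-4\right) 20}{3} = \left(- \frac{1}{3}\right) \left(-80\right) = \frac{80}{3} \approx 26.667$)
$-749 + a 1185 = -749 + \frac{80}{3} \cdot 1185 = -749 + 31600 = 30851$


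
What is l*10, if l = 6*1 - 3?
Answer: 30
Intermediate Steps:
l = 3 (l = 6 - 3 = 3)
l*10 = 3*10 = 30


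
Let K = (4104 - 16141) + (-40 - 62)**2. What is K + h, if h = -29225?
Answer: -30858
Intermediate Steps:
K = -1633 (K = -12037 + (-102)**2 = -12037 + 10404 = -1633)
K + h = -1633 - 29225 = -30858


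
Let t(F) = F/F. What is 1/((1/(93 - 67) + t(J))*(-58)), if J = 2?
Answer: -13/783 ≈ -0.016603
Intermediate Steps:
t(F) = 1
1/((1/(93 - 67) + t(J))*(-58)) = 1/((1/(93 - 67) + 1)*(-58)) = 1/((1/26 + 1)*(-58)) = 1/((27/26)*(-58)) = 1/(-783/13) = -13/783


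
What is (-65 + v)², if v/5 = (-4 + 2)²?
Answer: 2025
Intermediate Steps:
v = 20 (v = 5*(-4 + 2)² = 5*(-2)² = 5*4 = 20)
(-65 + v)² = (-65 + 20)² = (-45)² = 2025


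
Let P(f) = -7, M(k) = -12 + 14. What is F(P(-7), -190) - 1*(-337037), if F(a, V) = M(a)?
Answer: 337039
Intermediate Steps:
M(k) = 2
F(a, V) = 2
F(P(-7), -190) - 1*(-337037) = 2 - 1*(-337037) = 2 + 337037 = 337039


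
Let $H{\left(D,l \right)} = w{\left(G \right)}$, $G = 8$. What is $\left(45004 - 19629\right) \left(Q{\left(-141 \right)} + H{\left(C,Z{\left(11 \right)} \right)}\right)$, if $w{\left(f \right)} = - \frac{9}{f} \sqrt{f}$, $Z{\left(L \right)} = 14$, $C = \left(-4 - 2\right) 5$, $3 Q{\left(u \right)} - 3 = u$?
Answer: $-1167250 - \frac{228375 \sqrt{2}}{4} \approx -1.248 \cdot 10^{6}$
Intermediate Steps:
$Q{\left(u \right)} = 1 + \frac{u}{3}$
$C = -30$ ($C = \left(-6\right) 5 = -30$)
$w{\left(f \right)} = - \frac{9}{\sqrt{f}}$
$H{\left(D,l \right)} = - \frac{9 \sqrt{2}}{4}$ ($H{\left(D,l \right)} = - \frac{9}{2 \sqrt{2}} = - 9 \frac{\sqrt{2}}{4} = - \frac{9 \sqrt{2}}{4}$)
$\left(45004 - 19629\right) \left(Q{\left(-141 \right)} + H{\left(C,Z{\left(11 \right)} \right)}\right) = \left(45004 - 19629\right) \left(\left(1 + \frac{1}{3} \left(-141\right)\right) - \frac{9 \sqrt{2}}{4}\right) = 25375 \left(\left(1 - 47\right) - \frac{9 \sqrt{2}}{4}\right) = 25375 \left(-46 - \frac{9 \sqrt{2}}{4}\right) = -1167250 - \frac{228375 \sqrt{2}}{4}$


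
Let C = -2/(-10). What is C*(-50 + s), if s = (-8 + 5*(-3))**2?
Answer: 479/5 ≈ 95.800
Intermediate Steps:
C = 1/5 (C = -2*(-1/10) = 1/5 ≈ 0.20000)
s = 529 (s = (-8 - 15)**2 = (-23)**2 = 529)
C*(-50 + s) = (-50 + 529)/5 = (1/5)*479 = 479/5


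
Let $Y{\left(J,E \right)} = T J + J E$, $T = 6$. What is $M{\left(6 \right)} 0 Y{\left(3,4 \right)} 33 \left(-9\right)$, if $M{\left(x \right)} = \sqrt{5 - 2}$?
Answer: $0$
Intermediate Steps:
$Y{\left(J,E \right)} = 6 J + E J$ ($Y{\left(J,E \right)} = 6 J + J E = 6 J + E J$)
$M{\left(x \right)} = \sqrt{3}$
$M{\left(6 \right)} 0 Y{\left(3,4 \right)} 33 \left(-9\right) = \sqrt{3} \cdot 0 \cdot 3 \left(6 + 4\right) 33 \left(-9\right) = 0 \cdot 3 \cdot 10 \cdot 33 \left(-9\right) = 0 \cdot 30 \cdot 33 \left(-9\right) = 0 \cdot 33 \left(-9\right) = 0 \left(-9\right) = 0$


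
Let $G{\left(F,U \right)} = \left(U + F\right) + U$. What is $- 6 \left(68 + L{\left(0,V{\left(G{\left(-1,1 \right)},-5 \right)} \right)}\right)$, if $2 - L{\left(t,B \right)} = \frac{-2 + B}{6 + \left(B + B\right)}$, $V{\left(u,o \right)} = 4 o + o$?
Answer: $- \frac{9159}{22} \approx -416.32$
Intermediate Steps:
$G{\left(F,U \right)} = F + 2 U$ ($G{\left(F,U \right)} = \left(F + U\right) + U = F + 2 U$)
$V{\left(u,o \right)} = 5 o$
$L{\left(t,B \right)} = 2 - \frac{-2 + B}{6 + 2 B}$ ($L{\left(t,B \right)} = 2 - \frac{-2 + B}{6 + \left(B + B\right)} = 2 - \frac{-2 + B}{6 + 2 B}$)
$- 6 \left(68 + L{\left(0,V{\left(G{\left(-1,1 \right)},-5 \right)} \right)}\right) = - 6 \left(68 + \frac{14 + 3 \cdot 5 \left(-5\right)}{2 \left(3 + 5 \left(-5\right)\right)}\right) = - 6 \left(68 + \frac{14 + 3 \left(-25\right)}{2 \left(3 - 25\right)}\right) = - 6 \left(68 + \frac{14 - 75}{2 \left(-22\right)}\right) = - 6 \left(68 + \frac{1}{2} \left(- \frac{1}{22}\right) \left(-61\right)\right) = - 6 \left(68 + \frac{61}{44}\right) = \left(-6\right) \frac{3053}{44} = - \frac{9159}{22}$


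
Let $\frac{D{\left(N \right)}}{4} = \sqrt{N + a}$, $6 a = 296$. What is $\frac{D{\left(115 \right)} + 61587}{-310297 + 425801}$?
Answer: $\frac{61587}{115504} + \frac{\sqrt{1479}}{86628} \approx 0.53365$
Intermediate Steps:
$a = \frac{148}{3}$ ($a = \frac{1}{6} \cdot 296 = \frac{148}{3} \approx 49.333$)
$D{\left(N \right)} = 4 \sqrt{\frac{148}{3} + N}$ ($D{\left(N \right)} = 4 \sqrt{N + \frac{148}{3}} = 4 \sqrt{\frac{148}{3} + N}$)
$\frac{D{\left(115 \right)} + 61587}{-310297 + 425801} = \frac{\frac{4 \sqrt{444 + 9 \cdot 115}}{3} + 61587}{-310297 + 425801} = \frac{\frac{4 \sqrt{444 + 1035}}{3} + 61587}{115504} = \left(\frac{4 \sqrt{1479}}{3} + 61587\right) \frac{1}{115504} = \left(61587 + \frac{4 \sqrt{1479}}{3}\right) \frac{1}{115504} = \frac{61587}{115504} + \frac{\sqrt{1479}}{86628}$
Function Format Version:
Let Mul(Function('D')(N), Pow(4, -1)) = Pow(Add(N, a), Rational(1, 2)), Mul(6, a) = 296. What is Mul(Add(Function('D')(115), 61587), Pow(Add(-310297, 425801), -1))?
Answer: Add(Rational(61587, 115504), Mul(Rational(1, 86628), Pow(1479, Rational(1, 2)))) ≈ 0.53365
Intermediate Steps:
a = Rational(148, 3) (a = Mul(Rational(1, 6), 296) = Rational(148, 3) ≈ 49.333)
Function('D')(N) = Mul(4, Pow(Add(Rational(148, 3), N), Rational(1, 2))) (Function('D')(N) = Mul(4, Pow(Add(N, Rational(148, 3)), Rational(1, 2))) = Mul(4, Pow(Add(Rational(148, 3), N), Rational(1, 2))))
Mul(Add(Function('D')(115), 61587), Pow(Add(-310297, 425801), -1)) = Mul(Add(Mul(Rational(4, 3), Pow(Add(444, Mul(9, 115)), Rational(1, 2))), 61587), Pow(Add(-310297, 425801), -1)) = Mul(Add(Mul(Rational(4, 3), Pow(Add(444, 1035), Rational(1, 2))), 61587), Pow(115504, -1)) = Mul(Add(Mul(Rational(4, 3), Pow(1479, Rational(1, 2))), 61587), Rational(1, 115504)) = Mul(Add(61587, Mul(Rational(4, 3), Pow(1479, Rational(1, 2)))), Rational(1, 115504)) = Add(Rational(61587, 115504), Mul(Rational(1, 86628), Pow(1479, Rational(1, 2))))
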